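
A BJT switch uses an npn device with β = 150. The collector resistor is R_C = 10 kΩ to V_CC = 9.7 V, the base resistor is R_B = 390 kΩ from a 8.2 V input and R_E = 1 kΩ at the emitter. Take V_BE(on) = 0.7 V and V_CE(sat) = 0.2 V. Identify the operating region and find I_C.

saturation; I_C ≈ 0.86 mA

Assume active: I_B = (8.2 − 0.7)/(390 + 151×1) = 0.0139 mA, I_C = β·I_B = 2.08 mA.
Then V_CE = 9.7 − 2.08×10 − 2.09×1 = -13.2 V < 0.2 V — the active assumption fails.
Re-solve with V_CE = 0.2 V. KCL at the emitter: V_E/R_E = (V_BB−0.7−V_E)/R_B + (V_CC−0.2−V_E)/R_C, giving V_E = 0.879 V.
I_C = (V_CC − 0.2 − V_E)/R_C = (9.5 − 0.879)/10 = 0.862 mA.
Check: I_B = (7.5 − 0.879)/390 = 0.017 mA, and β·I_B = 2.55 mA > I_C, confirming saturation.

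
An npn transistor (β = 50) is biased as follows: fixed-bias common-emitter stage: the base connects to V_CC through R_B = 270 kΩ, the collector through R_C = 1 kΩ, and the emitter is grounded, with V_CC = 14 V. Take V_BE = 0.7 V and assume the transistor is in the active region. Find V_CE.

Base loop: V_CC = I_B·R_B + V_BE, so I_B = (14 − 0.7)/270 kΩ = 0.0493 mA.
In the active region I_C = β·I_B = 50 × 0.0493 = 2.46 mA.
Collector loop: V_CE = V_CC − I_C·R_C = 14 − 2.46×1 = 11.5 V.
Since V_CE = 11.5 V > V_CE(sat) ≈ 0.2 V, the transistor is in the active region as assumed.

V_CE ≈ 12 V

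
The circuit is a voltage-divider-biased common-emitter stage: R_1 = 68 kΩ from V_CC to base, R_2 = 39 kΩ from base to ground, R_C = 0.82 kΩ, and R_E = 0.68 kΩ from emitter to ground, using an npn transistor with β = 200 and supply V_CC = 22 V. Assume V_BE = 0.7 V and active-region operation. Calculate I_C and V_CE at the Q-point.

Thevenize the base divider: V_Th = V_CC·R_2/(R_1+R_2) = 22×39/107 = 8.02 V, R_Th = R_1‖R_2 = 24.8 kΩ.
Base-emitter loop: V_Th = I_B·R_Th + V_BE + (β+1)I_B·R_E, so I_B = (8.02 − 0.7) / (24.8 + 201×0.68) = 0.0453 mA.
I_C = β·I_B = 200×0.0453 = 9.07 mA, and I_E = (β+1)I_B = 9.11 mA.
V_CE = V_CC − I_C·R_C − I_E·R_E = 22 − 9.07×0.82 − 9.11×0.68 = 8.37 V.
V_CE = 8.37 V > 0.2 V confirms active-region operation.

I_C ≈ 9.1 mA, V_CE ≈ 8.4 V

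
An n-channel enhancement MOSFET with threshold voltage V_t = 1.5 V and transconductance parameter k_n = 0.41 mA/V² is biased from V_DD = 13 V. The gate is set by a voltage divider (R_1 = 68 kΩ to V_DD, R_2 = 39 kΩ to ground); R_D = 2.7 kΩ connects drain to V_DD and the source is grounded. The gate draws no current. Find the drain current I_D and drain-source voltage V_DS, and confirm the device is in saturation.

I_D ≈ 2.1 mA, V_DS ≈ 7.2 V

V_G = V_DD·R_2/(R_1+R_2) = 13×39/107 = 4.74 V. With the source grounded, V_GS = V_G = 4.74 V.
Assume saturation: I_D = (k_n/2)(V_GS − V_t)² = (0.41/2)×(4.74 − 1.5)² = 0.205×3.24² = 2.15 mA.
V_DS = V_DD − I_D·R_D = 13 − 2.15×2.7 = 7.2 V.
Saturation requires V_DS ≥ V_GS − V_t = 3.24 V; 7.2 ≥ 3.24 ✓.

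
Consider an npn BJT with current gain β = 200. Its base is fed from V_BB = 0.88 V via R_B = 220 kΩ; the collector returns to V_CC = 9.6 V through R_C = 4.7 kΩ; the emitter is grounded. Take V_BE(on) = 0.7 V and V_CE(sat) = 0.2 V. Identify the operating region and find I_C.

Assume active. Base-emitter loop: I_B = (V_BB − V_BE)/R_B = (0.88 − 0.7)/220 = 0.000818 mA.
I_C = β·I_B = 200×0.000818 = 0.164 mA.
V_CE = V_CC − I_C·R_C = 9.6 − 0.164×4.7 = 8.83 V > V_CE(sat), so the active-region assumption holds.

active; I_C ≈ 0.16 mA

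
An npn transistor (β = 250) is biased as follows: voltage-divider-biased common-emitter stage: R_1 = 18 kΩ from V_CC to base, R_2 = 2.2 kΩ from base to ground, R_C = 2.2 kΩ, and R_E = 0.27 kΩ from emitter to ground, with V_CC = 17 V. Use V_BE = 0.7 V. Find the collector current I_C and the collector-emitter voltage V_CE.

I_C ≈ 4.1 mA, V_CE ≈ 6.8 V

Thevenize the base divider: V_Th = V_CC·R_2/(R_1+R_2) = 17×2.2/20.2 = 1.85 V, R_Th = R_1‖R_2 = 1.96 kΩ.
Base-emitter loop: V_Th = I_B·R_Th + V_BE + (β+1)I_B·R_E, so I_B = (1.85 − 0.7) / (1.96 + 251×0.27) = 0.0165 mA.
I_C = β·I_B = 250×0.0165 = 4.13 mA, and I_E = (β+1)I_B = 4.14 mA.
V_CE = V_CC − I_C·R_C − I_E·R_E = 17 − 4.13×2.2 − 4.14×0.27 = 6.8 V.
V_CE = 6.8 V > 0.2 V confirms active-region operation.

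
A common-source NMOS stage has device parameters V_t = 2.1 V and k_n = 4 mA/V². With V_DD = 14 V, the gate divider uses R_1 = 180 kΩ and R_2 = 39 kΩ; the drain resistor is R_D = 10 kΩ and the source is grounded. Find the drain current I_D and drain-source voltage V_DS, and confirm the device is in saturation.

I_D ≈ 0.31 mA, V_DS ≈ 11 V

V_G = V_DD·R_2/(R_1+R_2) = 14×39/219 = 2.49 V. With the source grounded, V_GS = V_G = 2.49 V.
Assume saturation: I_D = (k_n/2)(V_GS − V_t)² = (4/2)×(2.49 − 2.1)² = 2×0.393² = 0.309 mA.
V_DS = V_DD − I_D·R_D = 14 − 0.309×10 = 10.9 V.
Saturation requires V_DS ≥ V_GS − V_t = 0.393 V; 10.9 ≥ 0.393 ✓.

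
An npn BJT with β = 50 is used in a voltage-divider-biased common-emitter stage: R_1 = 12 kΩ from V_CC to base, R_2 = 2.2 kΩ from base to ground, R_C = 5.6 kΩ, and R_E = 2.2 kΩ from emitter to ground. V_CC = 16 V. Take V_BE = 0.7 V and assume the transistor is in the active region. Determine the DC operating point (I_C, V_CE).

Thevenize the base divider: V_Th = V_CC·R_2/(R_1+R_2) = 16×2.2/14.2 = 2.48 V, R_Th = R_1‖R_2 = 1.86 kΩ.
Base-emitter loop: V_Th = I_B·R_Th + V_BE + (β+1)I_B·R_E, so I_B = (2.48 − 0.7) / (1.86 + 51×2.2) = 0.0156 mA.
I_C = β·I_B = 50×0.0156 = 0.78 mA, and I_E = (β+1)I_B = 0.795 mA.
V_CE = V_CC − I_C·R_C − I_E·R_E = 16 − 0.78×5.6 − 0.795×2.2 = 9.88 V.
V_CE = 9.88 V > 0.2 V confirms active-region operation.

I_C ≈ 0.78 mA, V_CE ≈ 9.9 V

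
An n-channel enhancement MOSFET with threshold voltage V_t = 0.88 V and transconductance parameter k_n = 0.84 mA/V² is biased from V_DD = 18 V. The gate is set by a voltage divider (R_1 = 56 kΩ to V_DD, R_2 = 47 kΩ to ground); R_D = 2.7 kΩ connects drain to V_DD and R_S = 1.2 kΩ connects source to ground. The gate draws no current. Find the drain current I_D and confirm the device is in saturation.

I_D ≈ 3.7 mA

V_G = V_DD·R_2/(R_1+R_2) = 18×47/103 = 8.21 V.
Assume saturation: I_D = (k_n/2)(V_GS − V_t)² with V_GS = V_G − I_D·R_S = 8.21 − 1.2·I_D.
Substituting gives 0.605·I_D² − 8.39·I_D + 22.6 = 0, with roots I_D = 3.65 or 10.2 mA.
The root I_D = 10.2 mA gives V_GS = -4.05 V ≤ V_t, so take I_D = 3.65 mA.
Then V_GS = 3.83 V and V_DS = V_DD − I_D(R_D+R_S) = 18 − 3.65×3.9 = 3.75 V.
Saturation requires V_DS ≥ V_GS − V_t = 2.95 V; 3.75 ≥ 2.95 ✓.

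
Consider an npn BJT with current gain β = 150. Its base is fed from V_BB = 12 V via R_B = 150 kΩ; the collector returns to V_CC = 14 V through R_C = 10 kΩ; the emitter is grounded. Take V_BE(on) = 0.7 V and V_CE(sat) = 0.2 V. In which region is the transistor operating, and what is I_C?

Assume active: I_B = (12 − 0.7)/150 = 0.0753 mA, giving I_C = β·I_B = 11.3 mA.
But then V_CE = 14 − 11.3×10 = -99 V < V_CE(sat) = 0.2 V — impossible in the active region.
So the transistor is saturated. With V_CE = 0.2 V, I_C = (V_CC − 0.2)/R_C = 13.8/10 = 1.38 mA.
Check: β·I_B = 11.3 mA > I_C = 1.38 mA, confirming saturation.

saturation; I_C ≈ 1.4 mA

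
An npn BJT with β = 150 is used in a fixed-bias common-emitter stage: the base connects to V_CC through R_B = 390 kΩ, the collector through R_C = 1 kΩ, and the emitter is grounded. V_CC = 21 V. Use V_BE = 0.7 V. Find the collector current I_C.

I_C ≈ 7.8 mA

Base loop: V_CC = I_B·R_B + V_BE, so I_B = (21 − 0.7)/390 kΩ = 0.0521 mA.
In the active region I_C = β·I_B = 150 × 0.0521 = 7.81 mA.
Collector loop: V_CE = V_CC − I_C·R_C = 21 − 7.81×1 = 13.2 V.
Since V_CE = 13.2 V > V_CE(sat) ≈ 0.2 V, the transistor is in the active region as assumed.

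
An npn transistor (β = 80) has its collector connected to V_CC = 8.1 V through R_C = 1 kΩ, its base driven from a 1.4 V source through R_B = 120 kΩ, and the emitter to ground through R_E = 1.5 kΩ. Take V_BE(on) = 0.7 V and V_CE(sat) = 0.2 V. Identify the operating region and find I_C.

active; I_C ≈ 0.23 mA

Assume active. Base-emitter loop: I_B = (V_BB − V_BE)/(R_B + (β+1)R_E) = (1.4 − 0.7)/(120 + 81×1.5) = 0.0029 mA.
I_C = β·I_B = 80×0.0029 = 0.232 mA.
V_CE = V_CC − I_C·R_C − I_E·R_E = 8.1 − 0.232×1 − 0.235×1.5 = 7.52 V > V_CE(sat), so the active-region assumption holds.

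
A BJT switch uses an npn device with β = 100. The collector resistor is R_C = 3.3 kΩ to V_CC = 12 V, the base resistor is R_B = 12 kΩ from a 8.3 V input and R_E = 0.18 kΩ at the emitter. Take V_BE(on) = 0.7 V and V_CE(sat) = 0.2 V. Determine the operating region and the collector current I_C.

Assume active: I_B = (8.3 − 0.7)/(12 + 101×0.18) = 0.252 mA, I_C = β·I_B = 25.2 mA.
Then V_CE = 12 − 25.2×3.3 − 25.4×0.18 = -75.7 V < 0.2 V — the active assumption fails.
Re-solve with V_CE = 0.2 V. KCL at the emitter: V_E/R_E = (V_BB−0.7−V_E)/R_B + (V_CC−0.2−V_E)/R_C, giving V_E = 0.708 V.
I_C = (V_CC − 0.2 − V_E)/R_C = (11.8 − 0.708)/3.3 = 3.36 mA.
Check: I_B = (7.6 − 0.708)/12 = 0.574 mA, and β·I_B = 57.4 mA > I_C, confirming saturation.

saturation; I_C ≈ 3.4 mA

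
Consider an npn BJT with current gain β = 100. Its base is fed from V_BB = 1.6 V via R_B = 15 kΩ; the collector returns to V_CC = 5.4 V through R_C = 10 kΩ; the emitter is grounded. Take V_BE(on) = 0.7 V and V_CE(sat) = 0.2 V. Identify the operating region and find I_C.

saturation; I_C ≈ 0.52 mA

Assume active: I_B = (1.6 − 0.7)/15 = 0.06 mA, giving I_C = β·I_B = 6 mA.
But then V_CE = 5.4 − 6×10 = -54.6 V < V_CE(sat) = 0.2 V — impossible in the active region.
So the transistor is saturated. With V_CE = 0.2 V, I_C = (V_CC − 0.2)/R_C = 5.2/10 = 0.52 mA.
Check: β·I_B = 6 mA > I_C = 0.52 mA, confirming saturation.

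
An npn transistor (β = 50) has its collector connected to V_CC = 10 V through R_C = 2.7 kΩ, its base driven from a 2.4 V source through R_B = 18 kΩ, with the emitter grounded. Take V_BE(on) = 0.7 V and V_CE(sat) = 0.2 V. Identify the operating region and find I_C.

saturation; I_C ≈ 3.6 mA

Assume active: I_B = (2.4 − 0.7)/18 = 0.0944 mA, giving I_C = β·I_B = 4.72 mA.
But then V_CE = 10 − 4.72×2.7 = -2.75 V < V_CE(sat) = 0.2 V — impossible in the active region.
So the transistor is saturated. With V_CE = 0.2 V, I_C = (V_CC − 0.2)/R_C = 9.8/2.7 = 3.63 mA.
Check: β·I_B = 4.72 mA > I_C = 3.63 mA, confirming saturation.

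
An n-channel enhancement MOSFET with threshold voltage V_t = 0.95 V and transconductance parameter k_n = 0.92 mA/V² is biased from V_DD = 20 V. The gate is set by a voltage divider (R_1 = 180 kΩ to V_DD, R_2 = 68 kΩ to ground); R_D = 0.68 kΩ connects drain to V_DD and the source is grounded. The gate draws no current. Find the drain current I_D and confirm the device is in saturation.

V_G = V_DD·R_2/(R_1+R_2) = 20×68/248 = 5.48 V. With the source grounded, V_GS = V_G = 5.48 V.
Assume saturation: I_D = (k_n/2)(V_GS − V_t)² = (0.92/2)×(5.48 − 0.95)² = 0.46×4.53² = 9.46 mA.
V_DS = V_DD − I_D·R_D = 20 − 9.46×0.68 = 13.6 V.
Saturation requires V_DS ≥ V_GS − V_t = 4.53 V; 13.6 ≥ 4.53 ✓.

I_D ≈ 9.5 mA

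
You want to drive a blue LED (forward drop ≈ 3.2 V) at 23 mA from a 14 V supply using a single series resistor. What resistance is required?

R ≈ 0.47 kΩ

The resistor drops V_S − V_D = 14 − 3.2 = 10.8 V at 23 mA.
R = 10.8 V / 23 mA = 0.47 kΩ.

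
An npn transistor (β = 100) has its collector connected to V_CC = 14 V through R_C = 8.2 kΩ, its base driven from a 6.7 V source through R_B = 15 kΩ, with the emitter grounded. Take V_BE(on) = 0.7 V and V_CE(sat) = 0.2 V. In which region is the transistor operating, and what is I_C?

saturation; I_C ≈ 1.7 mA

Assume active: I_B = (6.7 − 0.7)/15 = 0.4 mA, giving I_C = β·I_B = 40 mA.
But then V_CE = 14 − 40×8.2 = -314 V < V_CE(sat) = 0.2 V — impossible in the active region.
So the transistor is saturated. With V_CE = 0.2 V, I_C = (V_CC − 0.2)/R_C = 13.8/8.2 = 1.68 mA.
Check: β·I_B = 40 mA > I_C = 1.68 mA, confirming saturation.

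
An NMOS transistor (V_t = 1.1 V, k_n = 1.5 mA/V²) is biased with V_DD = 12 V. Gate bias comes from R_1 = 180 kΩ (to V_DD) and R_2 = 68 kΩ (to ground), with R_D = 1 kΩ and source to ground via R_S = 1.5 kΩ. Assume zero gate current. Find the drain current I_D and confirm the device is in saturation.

I_D ≈ 0.78 mA

V_G = V_DD·R_2/(R_1+R_2) = 12×68/248 = 3.29 V.
Assume saturation: I_D = (k_n/2)(V_GS − V_t)² with V_GS = V_G − I_D·R_S = 3.29 − 1.5·I_D.
Substituting gives 1.69·I_D² − 5.93·I_D + 3.6 = 0, with roots I_D = 0.78 or 2.73 mA.
The root I_D = 2.73 mA gives V_GS = -0.809 V ≤ V_t, so take I_D = 0.78 mA.
Then V_GS = 2.12 V and V_DS = V_DD − I_D(R_D+R_S) = 12 − 0.78×2.5 = 10 V.
Saturation requires V_DS ≥ V_GS − V_t = 1.02 V; 10 ≥ 1.02 ✓.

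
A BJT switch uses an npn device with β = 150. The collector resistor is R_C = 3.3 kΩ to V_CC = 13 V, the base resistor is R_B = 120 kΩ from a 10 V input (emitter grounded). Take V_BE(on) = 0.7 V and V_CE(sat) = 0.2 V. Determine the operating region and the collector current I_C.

Assume active: I_B = (10 − 0.7)/120 = 0.0775 mA, giving I_C = β·I_B = 11.6 mA.
But then V_CE = 13 − 11.6×3.3 = -25.4 V < V_CE(sat) = 0.2 V — impossible in the active region.
So the transistor is saturated. With V_CE = 0.2 V, I_C = (V_CC − 0.2)/R_C = 12.8/3.3 = 3.88 mA.
Check: β·I_B = 11.6 mA > I_C = 3.88 mA, confirming saturation.

saturation; I_C ≈ 3.9 mA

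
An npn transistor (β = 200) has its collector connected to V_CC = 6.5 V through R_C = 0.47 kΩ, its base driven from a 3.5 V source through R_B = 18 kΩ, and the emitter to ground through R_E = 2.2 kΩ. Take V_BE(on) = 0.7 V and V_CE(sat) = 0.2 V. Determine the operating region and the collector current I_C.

active; I_C ≈ 1.2 mA

Assume active. Base-emitter loop: I_B = (V_BB − V_BE)/(R_B + (β+1)R_E) = (3.5 − 0.7)/(18 + 201×2.2) = 0.00608 mA.
I_C = β·I_B = 200×0.00608 = 1.22 mA.
V_CE = V_CC − I_C·R_C − I_E·R_E = 6.5 − 1.22×0.47 − 1.22×2.2 = 3.24 V > V_CE(sat), so the active-region assumption holds.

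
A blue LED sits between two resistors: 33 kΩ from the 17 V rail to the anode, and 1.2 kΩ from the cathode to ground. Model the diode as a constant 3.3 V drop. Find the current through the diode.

The two resistors are in series with the diode, so KVL gives 17 = I·33 + 3.3 + I·1.2.
I = (17 − 3.3) / (33 + 1.2) kΩ = 13.7 / 34.2 = 0.401 mA.

I ≈ 0.4 mA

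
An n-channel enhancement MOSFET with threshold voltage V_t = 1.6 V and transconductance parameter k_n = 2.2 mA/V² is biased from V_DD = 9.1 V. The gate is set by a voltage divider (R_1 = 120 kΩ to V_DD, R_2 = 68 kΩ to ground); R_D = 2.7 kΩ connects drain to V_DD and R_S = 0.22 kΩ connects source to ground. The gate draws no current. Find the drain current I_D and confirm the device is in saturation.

I_D ≈ 1.8 mA

V_G = V_DD·R_2/(R_1+R_2) = 9.1×68/188 = 3.29 V.
Assume saturation: I_D = (k_n/2)(V_GS − V_t)² with V_GS = V_G − I_D·R_S = 3.29 − 0.22·I_D.
Substituting gives 0.0532·I_D² − 1.82·I_D + 3.15 = 0, with roots I_D = 1.83 or 32.3 mA.
The root I_D = 32.3 mA gives V_GS = -3.82 V ≤ V_t, so take I_D = 1.83 mA.
Then V_GS = 2.89 V and V_DS = V_DD − I_D(R_D+R_S) = 9.1 − 1.83×2.92 = 3.76 V.
Saturation requires V_DS ≥ V_GS − V_t = 1.29 V; 3.76 ≥ 1.29 ✓.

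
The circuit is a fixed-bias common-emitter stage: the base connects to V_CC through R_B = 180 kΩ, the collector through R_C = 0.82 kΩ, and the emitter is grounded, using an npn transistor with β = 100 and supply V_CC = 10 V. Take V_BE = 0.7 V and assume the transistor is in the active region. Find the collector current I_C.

I_C ≈ 5.2 mA

Base loop: V_CC = I_B·R_B + V_BE, so I_B = (10 − 0.7)/180 kΩ = 0.0517 mA.
In the active region I_C = β·I_B = 100 × 0.0517 = 5.17 mA.
Collector loop: V_CE = V_CC − I_C·R_C = 10 − 5.17×0.82 = 5.76 V.
Since V_CE = 5.76 V > V_CE(sat) ≈ 0.2 V, the transistor is in the active region as assumed.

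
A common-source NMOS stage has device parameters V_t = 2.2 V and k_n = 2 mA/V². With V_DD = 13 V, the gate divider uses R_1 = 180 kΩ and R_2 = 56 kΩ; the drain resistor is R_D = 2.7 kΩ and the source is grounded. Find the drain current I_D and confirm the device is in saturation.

I_D ≈ 0.78 mA

V_G = V_DD·R_2/(R_1+R_2) = 13×56/236 = 3.08 V. With the source grounded, V_GS = V_G = 3.08 V.
Assume saturation: I_D = (k_n/2)(V_GS − V_t)² = (2/2)×(3.08 − 2.2)² = 1×0.885² = 0.783 mA.
V_DS = V_DD − I_D·R_D = 13 − 0.783×2.7 = 10.9 V.
Saturation requires V_DS ≥ V_GS − V_t = 0.885 V; 10.9 ≥ 0.885 ✓.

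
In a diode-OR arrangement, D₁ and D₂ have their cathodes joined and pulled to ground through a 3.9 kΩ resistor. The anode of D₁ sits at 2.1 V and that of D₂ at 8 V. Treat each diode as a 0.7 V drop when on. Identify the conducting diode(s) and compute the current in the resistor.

Only D₂ conducts; I_R ≈ 1.9 mA

Assume both conduct. Then node N would need to be at both 2.1−0.7 = 1.4 V and 8−0.7 = 7.3 V, which is impossible.
Assume only D₂ conducts: V_N = 8 − 0.7 = 7.3 V, so I_R = 7.3/3.9 = 1.87 mA.
Check D₁: its anode-to-cathode voltage is 2.1 − 7.3 = -5.2 V < 0.7 V, so it is off. The assumption is consistent.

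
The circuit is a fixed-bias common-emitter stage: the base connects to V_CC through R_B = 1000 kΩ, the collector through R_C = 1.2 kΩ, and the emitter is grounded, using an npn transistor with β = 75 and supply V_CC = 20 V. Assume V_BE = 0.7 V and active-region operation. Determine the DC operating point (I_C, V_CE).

Base loop: V_CC = I_B·R_B + V_BE, so I_B = (20 − 0.7)/1000 kΩ = 0.0193 mA.
In the active region I_C = β·I_B = 75 × 0.0193 = 1.45 mA.
Collector loop: V_CE = V_CC − I_C·R_C = 20 − 1.45×1.2 = 18.3 V.
Since V_CE = 18.3 V > V_CE(sat) ≈ 0.2 V, the transistor is in the active region as assumed.

I_C ≈ 1.4 mA, V_CE ≈ 18 V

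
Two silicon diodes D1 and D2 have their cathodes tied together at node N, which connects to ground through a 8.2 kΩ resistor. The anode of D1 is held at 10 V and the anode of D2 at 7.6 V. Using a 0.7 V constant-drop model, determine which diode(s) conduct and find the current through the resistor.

Only D1 conducts; I_R ≈ 1.1 mA

Assume both conduct. Then node N would need to be at both 10−0.7 = 9.3 V and 7.6−0.7 = 6.9 V, which is impossible.
Assume only D1 conducts: V_N = 10 − 0.7 = 9.3 V, so I_R = 9.3/8.2 = 1.13 mA.
Check D2: its anode-to-cathode voltage is 7.6 − 9.3 = -1.7 V < 0.7 V, so it is off. The assumption is consistent.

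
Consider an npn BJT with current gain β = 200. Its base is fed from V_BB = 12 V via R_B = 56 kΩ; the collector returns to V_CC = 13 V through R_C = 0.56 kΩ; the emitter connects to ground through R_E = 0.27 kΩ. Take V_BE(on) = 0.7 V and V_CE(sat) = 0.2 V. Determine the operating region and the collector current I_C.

Assume active: I_B = (12 − 0.7)/(56 + 201×0.27) = 0.102 mA, I_C = β·I_B = 20.5 mA.
Then V_CE = 13 − 20.5×0.56 − 20.6×0.27 = -4.04 V < 0.2 V — the active assumption fails.
Re-solve with V_CE = 0.2 V. KCL at the emitter: V_E/R_E = (V_BB−0.7−V_E)/R_B + (V_CC−0.2−V_E)/R_C, giving V_E = 4.19 V.
I_C = (V_CC − 0.2 − V_E)/R_C = (12.8 − 4.19)/0.56 = 15.4 mA.
Check: I_B = (11.3 − 4.19)/56 = 0.127 mA, and β·I_B = 25.4 mA > I_C, confirming saturation.

saturation; I_C ≈ 15 mA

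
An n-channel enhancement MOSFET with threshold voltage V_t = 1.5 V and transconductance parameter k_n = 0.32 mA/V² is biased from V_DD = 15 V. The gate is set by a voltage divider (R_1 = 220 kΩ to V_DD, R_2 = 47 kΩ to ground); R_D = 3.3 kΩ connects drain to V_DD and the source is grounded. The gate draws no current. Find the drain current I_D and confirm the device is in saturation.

V_G = V_DD·R_2/(R_1+R_2) = 15×47/267 = 2.64 V. With the source grounded, V_GS = V_G = 2.64 V.
Assume saturation: I_D = (k_n/2)(V_GS − V_t)² = (0.32/2)×(2.64 − 1.5)² = 0.16×1.14² = 0.208 mA.
V_DS = V_DD − I_D·R_D = 15 − 0.208×3.3 = 14.3 V.
Saturation requires V_DS ≥ V_GS − V_t = 1.14 V; 14.3 ≥ 1.14 ✓.

I_D ≈ 0.21 mA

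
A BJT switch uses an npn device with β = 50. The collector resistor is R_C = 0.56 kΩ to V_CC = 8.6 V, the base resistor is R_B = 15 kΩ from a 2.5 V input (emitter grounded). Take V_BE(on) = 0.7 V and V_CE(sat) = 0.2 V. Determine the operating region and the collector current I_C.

Assume active. Base-emitter loop: I_B = (V_BB − V_BE)/R_B = (2.5 − 0.7)/15 = 0.12 mA.
I_C = β·I_B = 50×0.12 = 6 mA.
V_CE = V_CC − I_C·R_C = 8.6 − 6×0.56 = 5.24 V > V_CE(sat), so the active-region assumption holds.

active; I_C ≈ 6 mA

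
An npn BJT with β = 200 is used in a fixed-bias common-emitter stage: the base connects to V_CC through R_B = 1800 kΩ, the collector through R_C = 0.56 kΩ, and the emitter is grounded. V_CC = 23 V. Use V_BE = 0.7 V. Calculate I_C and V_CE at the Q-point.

I_C ≈ 2.5 mA, V_CE ≈ 22 V

Base loop: V_CC = I_B·R_B + V_BE, so I_B = (23 − 0.7)/1800 kΩ = 0.0124 mA.
In the active region I_C = β·I_B = 200 × 0.0124 = 2.48 mA.
Collector loop: V_CE = V_CC − I_C·R_C = 23 − 2.48×0.56 = 21.6 V.
Since V_CE = 21.6 V > V_CE(sat) ≈ 0.2 V, the transistor is in the active region as assumed.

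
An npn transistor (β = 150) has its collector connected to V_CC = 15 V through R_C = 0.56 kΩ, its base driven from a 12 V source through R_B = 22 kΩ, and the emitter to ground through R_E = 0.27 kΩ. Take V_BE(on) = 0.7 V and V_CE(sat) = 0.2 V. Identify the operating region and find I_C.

Assume active: I_B = (12 − 0.7)/(22 + 151×0.27) = 0.18 mA, I_C = β·I_B = 27 mA.
Then V_CE = 15 − 27×0.56 − 27.2×0.27 = -7.46 V < 0.2 V — the active assumption fails.
Re-solve with V_CE = 0.2 V. KCL at the emitter: V_E/R_E = (V_BB−0.7−V_E)/R_B + (V_CC−0.2−V_E)/R_C, giving V_E = 4.87 V.
I_C = (V_CC − 0.2 − V_E)/R_C = (14.8 − 4.87)/0.56 = 17.7 mA.
Check: I_B = (11.3 − 4.87)/22 = 0.292 mA, and β·I_B = 43.9 mA > I_C, confirming saturation.

saturation; I_C ≈ 18 mA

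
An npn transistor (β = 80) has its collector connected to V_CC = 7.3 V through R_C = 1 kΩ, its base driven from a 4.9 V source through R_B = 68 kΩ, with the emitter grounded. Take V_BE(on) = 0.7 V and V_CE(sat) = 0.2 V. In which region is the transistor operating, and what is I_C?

Assume active. Base-emitter loop: I_B = (V_BB − V_BE)/R_B = (4.9 − 0.7)/68 = 0.0618 mA.
I_C = β·I_B = 80×0.0618 = 4.94 mA.
V_CE = V_CC − I_C·R_C = 7.3 − 4.94×1 = 2.36 V > V_CE(sat), so the active-region assumption holds.

active; I_C ≈ 4.9 mA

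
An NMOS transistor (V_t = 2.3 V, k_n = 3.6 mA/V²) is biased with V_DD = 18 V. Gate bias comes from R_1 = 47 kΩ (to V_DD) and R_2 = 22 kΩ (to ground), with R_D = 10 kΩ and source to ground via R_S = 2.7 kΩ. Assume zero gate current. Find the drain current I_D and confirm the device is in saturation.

V_G = V_DD·R_2/(R_1+R_2) = 18×22/69 = 5.74 V.
Assume saturation: I_D = (k_n/2)(V_GS − V_t)² with V_GS = V_G − I_D·R_S = 5.74 − 2.7·I_D.
Substituting gives 13.1·I_D² − 34.4·I_D + 21.3 = 0, with roots I_D = 0.998 or 1.63 mA.
The root I_D = 1.63 mA gives V_GS = 1.35 V ≤ V_t, so take I_D = 0.998 mA.
Then V_GS = 3.04 V and V_DS = V_DD − I_D(R_D+R_S) = 18 − 0.998×12.7 = 5.33 V.
Saturation requires V_DS ≥ V_GS − V_t = 0.745 V; 5.33 ≥ 0.745 ✓.

I_D ≈ 1 mA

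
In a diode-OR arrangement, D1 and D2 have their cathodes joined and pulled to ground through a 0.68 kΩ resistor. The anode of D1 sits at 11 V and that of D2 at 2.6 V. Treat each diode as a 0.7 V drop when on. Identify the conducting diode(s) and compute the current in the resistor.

Only D1 conducts; I_R ≈ 15 mA

Assume both conduct. Then node N would need to be at both 11−0.7 = 10.3 V and 2.6−0.7 = 1.9 V, which is impossible.
Assume only D1 conducts: V_N = 11 − 0.7 = 10.3 V, so I_R = 10.3/0.68 = 15.1 mA.
Check D2: its anode-to-cathode voltage is 2.6 − 10.3 = -7.7 V < 0.7 V, so it is off. The assumption is consistent.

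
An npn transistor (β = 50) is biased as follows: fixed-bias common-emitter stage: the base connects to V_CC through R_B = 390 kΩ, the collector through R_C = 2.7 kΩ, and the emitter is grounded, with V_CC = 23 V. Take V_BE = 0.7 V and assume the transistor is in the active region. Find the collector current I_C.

Base loop: V_CC = I_B·R_B + V_BE, so I_B = (23 − 0.7)/390 kΩ = 0.0572 mA.
In the active region I_C = β·I_B = 50 × 0.0572 = 2.86 mA.
Collector loop: V_CE = V_CC − I_C·R_C = 23 − 2.86×2.7 = 15.3 V.
Since V_CE = 15.3 V > V_CE(sat) ≈ 0.2 V, the transistor is in the active region as assumed.

I_C ≈ 2.9 mA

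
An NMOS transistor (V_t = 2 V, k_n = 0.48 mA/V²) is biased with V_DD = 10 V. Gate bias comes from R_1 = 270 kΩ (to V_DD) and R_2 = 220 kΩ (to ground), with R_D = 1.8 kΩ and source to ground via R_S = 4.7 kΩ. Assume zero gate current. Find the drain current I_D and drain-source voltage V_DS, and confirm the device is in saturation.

I_D ≈ 0.29 mA, V_DS ≈ 8.1 V

V_G = V_DD·R_2/(R_1+R_2) = 10×220/490 = 4.49 V.
Assume saturation: I_D = (k_n/2)(V_GS − V_t)² with V_GS = V_G − I_D·R_S = 4.49 − 4.7·I_D.
Substituting gives 5.3·I_D² − 6.62·I_D + 1.49 = 0, with roots I_D = 0.294 or 0.954 mA.
The root I_D = 0.954 mA gives V_GS = 0.00634 V ≤ V_t, so take I_D = 0.294 mA.
Then V_GS = 3.11 V and V_DS = V_DD − I_D(R_D+R_S) = 10 − 0.294×6.5 = 8.09 V.
Saturation requires V_DS ≥ V_GS − V_t = 1.11 V; 8.09 ≥ 1.11 ✓.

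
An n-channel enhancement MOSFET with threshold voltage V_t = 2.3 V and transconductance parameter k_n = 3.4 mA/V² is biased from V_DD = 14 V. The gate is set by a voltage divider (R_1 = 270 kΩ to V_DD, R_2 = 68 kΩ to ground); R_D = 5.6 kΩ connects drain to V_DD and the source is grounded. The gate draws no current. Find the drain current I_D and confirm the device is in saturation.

V_G = V_DD·R_2/(R_1+R_2) = 14×68/338 = 2.82 V. With the source grounded, V_GS = V_G = 2.82 V.
Assume saturation: I_D = (k_n/2)(V_GS − V_t)² = (3.4/2)×(2.82 − 2.3)² = 1.7×0.517² = 0.454 mA.
V_DS = V_DD − I_D·R_D = 14 − 0.454×5.6 = 11.5 V.
Saturation requires V_DS ≥ V_GS − V_t = 0.517 V; 11.5 ≥ 0.517 ✓.

I_D ≈ 0.45 mA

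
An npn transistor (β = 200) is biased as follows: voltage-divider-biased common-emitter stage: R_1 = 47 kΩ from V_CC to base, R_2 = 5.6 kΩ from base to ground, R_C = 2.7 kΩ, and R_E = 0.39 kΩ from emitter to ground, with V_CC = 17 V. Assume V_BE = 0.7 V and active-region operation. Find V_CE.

Thevenize the base divider: V_Th = V_CC·R_2/(R_1+R_2) = 17×5.6/52.6 = 1.81 V, R_Th = R_1‖R_2 = 5 kΩ.
Base-emitter loop: V_Th = I_B·R_Th + V_BE + (β+1)I_B·R_E, so I_B = (1.81 − 0.7) / (5 + 201×0.39) = 0.0133 mA.
I_C = β·I_B = 200×0.0133 = 2.66 mA, and I_E = (β+1)I_B = 2.68 mA.
V_CE = V_CC − I_C·R_C − I_E·R_E = 17 − 2.66×2.7 − 2.68×0.39 = 8.77 V.
V_CE = 8.77 V > 0.2 V confirms active-region operation.

V_CE ≈ 8.8 V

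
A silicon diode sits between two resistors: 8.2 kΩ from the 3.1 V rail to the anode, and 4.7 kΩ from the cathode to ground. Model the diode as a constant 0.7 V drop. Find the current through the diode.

I ≈ 0.19 mA

The two resistors are in series with the diode, so KVL gives 3.1 = I·8.2 + 0.7 + I·4.7.
I = (3.1 − 0.7) / (8.2 + 4.7) kΩ = 2.4 / 12.9 = 0.186 mA.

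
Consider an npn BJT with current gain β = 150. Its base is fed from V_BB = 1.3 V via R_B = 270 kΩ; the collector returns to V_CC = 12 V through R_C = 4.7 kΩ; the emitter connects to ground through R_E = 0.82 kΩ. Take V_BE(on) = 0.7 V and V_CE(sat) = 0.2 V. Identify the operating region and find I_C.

Assume active. Base-emitter loop: I_B = (V_BB − V_BE)/(R_B + (β+1)R_E) = (1.3 − 0.7)/(270 + 151×0.82) = 0.00152 mA.
I_C = β·I_B = 150×0.00152 = 0.229 mA.
V_CE = V_CC − I_C·R_C − I_E·R_E = 12 − 0.229×4.7 − 0.23×0.82 = 10.7 V > V_CE(sat), so the active-region assumption holds.

active; I_C ≈ 0.23 mA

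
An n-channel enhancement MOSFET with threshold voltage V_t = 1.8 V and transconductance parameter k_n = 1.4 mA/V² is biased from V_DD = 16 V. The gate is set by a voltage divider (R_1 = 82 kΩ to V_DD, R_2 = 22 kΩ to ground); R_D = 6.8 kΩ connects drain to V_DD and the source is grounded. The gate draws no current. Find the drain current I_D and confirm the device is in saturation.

I_D ≈ 1.8 mA

V_G = V_DD·R_2/(R_1+R_2) = 16×22/104 = 3.38 V. With the source grounded, V_GS = V_G = 3.38 V.
Assume saturation: I_D = (k_n/2)(V_GS − V_t)² = (1.4/2)×(3.38 − 1.8)² = 0.7×1.58² = 1.76 mA.
V_DS = V_DD − I_D·R_D = 16 − 1.76×6.8 = 4.05 V.
Saturation requires V_DS ≥ V_GS − V_t = 1.58 V; 4.05 ≥ 1.58 ✓.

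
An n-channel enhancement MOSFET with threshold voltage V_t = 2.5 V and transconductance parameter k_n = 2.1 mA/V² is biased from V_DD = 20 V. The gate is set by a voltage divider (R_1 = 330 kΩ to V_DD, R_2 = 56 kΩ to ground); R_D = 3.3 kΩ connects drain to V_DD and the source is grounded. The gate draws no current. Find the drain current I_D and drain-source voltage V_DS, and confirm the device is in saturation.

I_D ≈ 0.17 mA, V_DS ≈ 19 V

V_G = V_DD·R_2/(R_1+R_2) = 20×56/386 = 2.9 V. With the source grounded, V_GS = V_G = 2.9 V.
Assume saturation: I_D = (k_n/2)(V_GS − V_t)² = (2.1/2)×(2.9 − 2.5)² = 1.05×0.402² = 0.169 mA.
V_DS = V_DD − I_D·R_D = 20 − 0.169×3.3 = 19.4 V.
Saturation requires V_DS ≥ V_GS − V_t = 0.402 V; 19.4 ≥ 0.402 ✓.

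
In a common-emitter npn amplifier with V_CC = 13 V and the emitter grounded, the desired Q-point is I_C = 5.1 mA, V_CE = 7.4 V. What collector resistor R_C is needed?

Collector loop: V_CC = I_C·R_C + V_CE.
R_C = (V_CC − V_CE)/I_C = (13 − 7.4)/5.1 = 1.1 kΩ.

R_C ≈ 1.1 kΩ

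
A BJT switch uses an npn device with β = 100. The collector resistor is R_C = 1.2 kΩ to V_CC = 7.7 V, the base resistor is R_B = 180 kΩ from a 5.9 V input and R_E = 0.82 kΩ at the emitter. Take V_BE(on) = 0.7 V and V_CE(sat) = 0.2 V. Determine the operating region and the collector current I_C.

active; I_C ≈ 2 mA

Assume active. Base-emitter loop: I_B = (V_BB − V_BE)/(R_B + (β+1)R_E) = (5.9 − 0.7)/(180 + 101×0.82) = 0.0198 mA.
I_C = β·I_B = 100×0.0198 = 1.98 mA.
V_CE = V_CC − I_C·R_C − I_E·R_E = 7.7 − 1.98×1.2 − 2×0.82 = 3.69 V > V_CE(sat), so the active-region assumption holds.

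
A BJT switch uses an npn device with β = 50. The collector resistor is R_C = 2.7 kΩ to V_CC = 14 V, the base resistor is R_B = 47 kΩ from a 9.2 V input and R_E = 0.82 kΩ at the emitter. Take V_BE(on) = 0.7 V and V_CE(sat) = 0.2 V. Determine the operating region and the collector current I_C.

saturation; I_C ≈ 3.9 mA

Assume active: I_B = (9.2 − 0.7)/(47 + 51×0.82) = 0.0957 mA, I_C = β·I_B = 4.78 mA.
Then V_CE = 14 − 4.78×2.7 − 4.88×0.82 = -2.92 V < 0.2 V — the active assumption fails.
Re-solve with V_CE = 0.2 V. KCL at the emitter: V_E/R_E = (V_BB−0.7−V_E)/R_B + (V_CC−0.2−V_E)/R_C, giving V_E = 3.28 V.
I_C = (V_CC − 0.2 − V_E)/R_C = (13.8 − 3.28)/2.7 = 3.89 mA.
Check: I_B = (8.5 − 3.28)/47 = 0.111 mA, and β·I_B = 5.55 mA > I_C, confirming saturation.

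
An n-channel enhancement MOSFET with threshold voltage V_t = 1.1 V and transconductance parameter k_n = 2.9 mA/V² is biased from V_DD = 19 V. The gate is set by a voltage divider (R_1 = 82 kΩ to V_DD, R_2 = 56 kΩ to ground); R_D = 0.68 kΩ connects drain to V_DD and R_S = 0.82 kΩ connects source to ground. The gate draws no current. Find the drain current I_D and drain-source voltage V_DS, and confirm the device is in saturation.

V_G = V_DD·R_2/(R_1+R_2) = 19×56/138 = 7.71 V.
Assume saturation: I_D = (k_n/2)(V_GS − V_t)² with V_GS = V_G − I_D·R_S = 7.71 − 0.82·I_D.
Substituting gives 0.975·I_D² − 16.7·I_D + 63.4 = 0, with roots I_D = 5.65 or 11.5 mA.
The root I_D = 11.5 mA gives V_GS = -1.72 V ≤ V_t, so take I_D = 5.65 mA.
Then V_GS = 3.07 V and V_DS = V_DD − I_D(R_D+R_S) = 19 − 5.65×1.5 = 10.5 V.
Saturation requires V_DS ≥ V_GS − V_t = 1.97 V; 10.5 ≥ 1.97 ✓.

I_D ≈ 5.7 mA, V_DS ≈ 11 V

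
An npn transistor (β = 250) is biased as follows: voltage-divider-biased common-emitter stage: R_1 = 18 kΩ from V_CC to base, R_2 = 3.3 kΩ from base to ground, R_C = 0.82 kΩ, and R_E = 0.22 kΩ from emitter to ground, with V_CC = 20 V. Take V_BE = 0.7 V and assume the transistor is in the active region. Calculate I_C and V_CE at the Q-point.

I_C ≈ 10 mA, V_CE ≈ 9.2 V

Thevenize the base divider: V_Th = V_CC·R_2/(R_1+R_2) = 20×3.3/21.3 = 3.1 V, R_Th = R_1‖R_2 = 2.79 kΩ.
Base-emitter loop: V_Th = I_B·R_Th + V_BE + (β+1)I_B·R_E, so I_B = (3.1 − 0.7) / (2.79 + 251×0.22) = 0.0413 mA.
I_C = β·I_B = 250×0.0413 = 10.3 mA, and I_E = (β+1)I_B = 10.4 mA.
V_CE = V_CC − I_C·R_C − I_E·R_E = 20 − 10.3×0.82 − 10.4×0.22 = 9.24 V.
V_CE = 9.24 V > 0.2 V confirms active-region operation.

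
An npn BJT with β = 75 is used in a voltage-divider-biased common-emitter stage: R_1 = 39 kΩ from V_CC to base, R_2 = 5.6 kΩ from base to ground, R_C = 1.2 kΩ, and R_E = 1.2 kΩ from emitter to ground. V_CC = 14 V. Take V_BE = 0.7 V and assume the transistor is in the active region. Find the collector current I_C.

I_C ≈ 0.83 mA

Thevenize the base divider: V_Th = V_CC·R_2/(R_1+R_2) = 14×5.6/44.6 = 1.76 V, R_Th = R_1‖R_2 = 4.9 kΩ.
Base-emitter loop: V_Th = I_B·R_Th + V_BE + (β+1)I_B·R_E, so I_B = (1.76 − 0.7) / (4.9 + 76×1.2) = 0.011 mA.
I_C = β·I_B = 75×0.011 = 0.826 mA, and I_E = (β+1)I_B = 0.837 mA.
V_CE = V_CC − I_C·R_C − I_E·R_E = 14 − 0.826×1.2 − 0.837×1.2 = 12 V.
V_CE = 12 V > 0.2 V confirms active-region operation.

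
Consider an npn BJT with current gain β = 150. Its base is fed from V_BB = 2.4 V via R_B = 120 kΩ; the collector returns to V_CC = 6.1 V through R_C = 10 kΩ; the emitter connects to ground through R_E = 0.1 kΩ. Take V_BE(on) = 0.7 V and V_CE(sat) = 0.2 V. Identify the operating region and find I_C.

Assume active: I_B = (2.4 − 0.7)/(120 + 151×0.1) = 0.0126 mA, I_C = β·I_B = 1.89 mA.
Then V_CE = 6.1 − 1.89×10 − 1.9×0.1 = -13 V < 0.2 V — the active assumption fails.
Re-solve with V_CE = 0.2 V. KCL at the emitter: V_E/R_E = (V_BB−0.7−V_E)/R_B + (V_CC−0.2−V_E)/R_C, giving V_E = 0.0598 V.
I_C = (V_CC − 0.2 − V_E)/R_C = (5.9 − 0.0598)/10 = 0.584 mA.
Check: I_B = (1.7 − 0.0598)/120 = 0.0137 mA, and β·I_B = 2.05 mA > I_C, confirming saturation.

saturation; I_C ≈ 0.58 mA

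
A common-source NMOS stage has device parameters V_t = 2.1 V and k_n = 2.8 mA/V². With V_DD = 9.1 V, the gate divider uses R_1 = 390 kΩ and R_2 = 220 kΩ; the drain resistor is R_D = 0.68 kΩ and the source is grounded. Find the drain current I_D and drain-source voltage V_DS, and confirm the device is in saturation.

I_D ≈ 2 mA, V_DS ≈ 7.8 V

V_G = V_DD·R_2/(R_1+R_2) = 9.1×220/610 = 3.28 V. With the source grounded, V_GS = V_G = 3.28 V.
Assume saturation: I_D = (k_n/2)(V_GS − V_t)² = (2.8/2)×(3.28 − 2.1)² = 1.4×1.18² = 1.96 mA.
V_DS = V_DD − I_D·R_D = 9.1 − 1.96×0.68 = 7.77 V.
Saturation requires V_DS ≥ V_GS − V_t = 1.18 V; 7.77 ≥ 1.18 ✓.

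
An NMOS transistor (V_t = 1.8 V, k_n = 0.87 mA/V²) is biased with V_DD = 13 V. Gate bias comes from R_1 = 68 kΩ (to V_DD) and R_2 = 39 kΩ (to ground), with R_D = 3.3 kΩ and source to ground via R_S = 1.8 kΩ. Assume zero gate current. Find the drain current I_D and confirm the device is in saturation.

V_G = V_DD·R_2/(R_1+R_2) = 13×39/107 = 4.74 V.
Assume saturation: I_D = (k_n/2)(V_GS − V_t)² with V_GS = V_G − I_D·R_S = 4.74 − 1.8·I_D.
Substituting gives 1.41·I_D² − 5.6·I_D + 3.76 = 0, with roots I_D = 0.854 or 3.12 mA.
The root I_D = 3.12 mA gives V_GS = -0.878 V ≤ V_t, so take I_D = 0.854 mA.
Then V_GS = 3.2 V and V_DS = V_DD − I_D(R_D+R_S) = 13 − 0.854×5.1 = 8.64 V.
Saturation requires V_DS ≥ V_GS − V_t = 1.4 V; 8.64 ≥ 1.4 ✓.

I_D ≈ 0.85 mA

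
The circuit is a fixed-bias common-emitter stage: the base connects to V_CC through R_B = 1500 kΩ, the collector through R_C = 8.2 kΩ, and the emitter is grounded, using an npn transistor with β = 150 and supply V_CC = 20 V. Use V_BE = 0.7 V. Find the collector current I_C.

Base loop: V_CC = I_B·R_B + V_BE, so I_B = (20 − 0.7)/1500 kΩ = 0.0129 mA.
In the active region I_C = β·I_B = 150 × 0.0129 = 1.93 mA.
Collector loop: V_CE = V_CC − I_C·R_C = 20 − 1.93×8.2 = 4.17 V.
Since V_CE = 4.17 V > V_CE(sat) ≈ 0.2 V, the transistor is in the active region as assumed.

I_C ≈ 1.9 mA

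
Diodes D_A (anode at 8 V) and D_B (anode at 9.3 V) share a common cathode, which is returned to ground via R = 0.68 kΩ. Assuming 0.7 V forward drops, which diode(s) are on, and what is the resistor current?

Only D_B conducts; I_R ≈ 13 mA

Assume both conduct. Then node N would need to be at both 8−0.7 = 7.3 V and 9.3−0.7 = 8.6 V, which is impossible.
Assume only D_B conducts: V_N = 9.3 − 0.7 = 8.6 V, so I_R = 8.6/0.68 = 12.6 mA.
Check D_A: its anode-to-cathode voltage is 8 − 8.6 = -0.6 V < 0.7 V, so it is off. The assumption is consistent.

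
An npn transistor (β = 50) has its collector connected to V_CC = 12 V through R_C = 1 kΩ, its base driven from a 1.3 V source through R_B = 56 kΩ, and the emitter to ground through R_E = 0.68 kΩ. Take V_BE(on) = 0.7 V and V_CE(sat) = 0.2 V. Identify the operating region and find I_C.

Assume active. Base-emitter loop: I_B = (V_BB − V_BE)/(R_B + (β+1)R_E) = (1.3 − 0.7)/(56 + 51×0.68) = 0.00662 mA.
I_C = β·I_B = 50×0.00662 = 0.331 mA.
V_CE = V_CC − I_C·R_C − I_E·R_E = 12 − 0.331×1 − 0.337×0.68 = 11.4 V > V_CE(sat), so the active-region assumption holds.

active; I_C ≈ 0.33 mA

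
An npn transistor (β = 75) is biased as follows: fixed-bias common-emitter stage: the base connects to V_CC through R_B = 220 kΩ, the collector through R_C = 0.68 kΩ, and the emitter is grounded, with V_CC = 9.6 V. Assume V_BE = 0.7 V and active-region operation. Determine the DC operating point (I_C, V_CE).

I_C ≈ 3 mA, V_CE ≈ 7.5 V

Base loop: V_CC = I_B·R_B + V_BE, so I_B = (9.6 − 0.7)/220 kΩ = 0.0405 mA.
In the active region I_C = β·I_B = 75 × 0.0405 = 3.03 mA.
Collector loop: V_CE = V_CC − I_C·R_C = 9.6 − 3.03×0.68 = 7.54 V.
Since V_CE = 7.54 V > V_CE(sat) ≈ 0.2 V, the transistor is in the active region as assumed.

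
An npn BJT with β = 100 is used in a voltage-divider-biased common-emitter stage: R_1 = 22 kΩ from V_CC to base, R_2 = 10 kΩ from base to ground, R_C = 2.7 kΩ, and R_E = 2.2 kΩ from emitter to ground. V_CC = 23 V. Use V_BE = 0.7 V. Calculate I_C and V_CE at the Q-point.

Thevenize the base divider: V_Th = V_CC·R_2/(R_1+R_2) = 23×10/32 = 7.19 V, R_Th = R_1‖R_2 = 6.88 kΩ.
Base-emitter loop: V_Th = I_B·R_Th + V_BE + (β+1)I_B·R_E, so I_B = (7.19 − 0.7) / (6.88 + 101×2.2) = 0.0283 mA.
I_C = β·I_B = 100×0.0283 = 2.83 mA, and I_E = (β+1)I_B = 2.86 mA.
V_CE = V_CC − I_C·R_C − I_E·R_E = 23 − 2.83×2.7 − 2.86×2.2 = 9.06 V.
V_CE = 9.06 V > 0.2 V confirms active-region operation.

I_C ≈ 2.8 mA, V_CE ≈ 9.1 V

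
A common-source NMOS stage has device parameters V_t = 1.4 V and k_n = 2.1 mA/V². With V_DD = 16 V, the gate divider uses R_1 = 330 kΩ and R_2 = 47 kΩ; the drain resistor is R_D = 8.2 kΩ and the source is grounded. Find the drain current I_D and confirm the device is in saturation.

I_D ≈ 0.37 mA

V_G = V_DD·R_2/(R_1+R_2) = 16×47/377 = 1.99 V. With the source grounded, V_GS = V_G = 1.99 V.
Assume saturation: I_D = (k_n/2)(V_GS − V_t)² = (2.1/2)×(1.99 − 1.4)² = 1.05×0.595² = 0.371 mA.
V_DS = V_DD − I_D·R_D = 16 − 0.371×8.2 = 13 V.
Saturation requires V_DS ≥ V_GS − V_t = 0.595 V; 13 ≥ 0.595 ✓.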